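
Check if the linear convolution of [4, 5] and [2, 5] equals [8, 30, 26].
Recompute linear convolution of [4, 5] and [2, 5]: y[0] = 4×2 = 8; y[1] = 4×5 + 5×2 = 30; y[2] = 5×5 = 25 → [8, 30, 25]. Compare to given [8, 30, 26]: they differ at index 2: given 26, correct 25, so answer: No

No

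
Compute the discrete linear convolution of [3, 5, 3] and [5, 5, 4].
y[0] = 3×5 = 15; y[1] = 3×5 + 5×5 = 40; y[2] = 3×4 + 5×5 + 3×5 = 52; y[3] = 5×4 + 3×5 = 35; y[4] = 3×4 = 12

[15, 40, 52, 35, 12]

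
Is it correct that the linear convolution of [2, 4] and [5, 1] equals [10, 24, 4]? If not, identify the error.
Recompute linear convolution of [2, 4] and [5, 1]: y[0] = 2×5 = 10; y[1] = 2×1 + 4×5 = 22; y[2] = 4×1 = 4 → [10, 22, 4]. Compare to given [10, 24, 4]: they differ at index 1: given 24, correct 22, so answer: No

No. Error at index 1: given 24, correct 22.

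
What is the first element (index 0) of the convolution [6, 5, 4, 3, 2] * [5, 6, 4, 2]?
Use y[k] = Σ_i a[i]·b[k-i] at k=0. y[0] = 6×5 = 30

30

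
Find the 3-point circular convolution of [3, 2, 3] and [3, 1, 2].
Use y[k] = Σ_j u[j]·v[(k-j) mod 3]. y[0] = 3×3 + 2×2 + 3×1 = 16; y[1] = 3×1 + 2×3 + 3×2 = 15; y[2] = 3×2 + 2×1 + 3×3 = 17. Result: [16, 15, 17]

[16, 15, 17]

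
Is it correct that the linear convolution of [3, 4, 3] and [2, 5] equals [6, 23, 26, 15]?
Recompute linear convolution of [3, 4, 3] and [2, 5]: y[0] = 3×2 = 6; y[1] = 3×5 + 4×2 = 23; y[2] = 4×5 + 3×2 = 26; y[3] = 3×5 = 15 → [6, 23, 26, 15]. Given [6, 23, 26, 15] matches, so answer: Yes

Yes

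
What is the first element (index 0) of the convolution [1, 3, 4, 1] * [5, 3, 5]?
Use y[k] = Σ_i a[i]·b[k-i] at k=0. y[0] = 1×5 = 5

5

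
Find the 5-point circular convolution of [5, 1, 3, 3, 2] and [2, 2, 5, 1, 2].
Use y[k] = Σ_j f[j]·g[(k-j) mod 5]. y[0] = 5×2 + 1×2 + 3×1 + 3×5 + 2×2 = 34; y[1] = 5×2 + 1×2 + 3×2 + 3×1 + 2×5 = 31; y[2] = 5×5 + 1×2 + 3×2 + 3×2 + 2×1 = 41; y[3] = 5×1 + 1×5 + 3×2 + 3×2 + 2×2 = 26; y[4] = 5×2 + 1×1 + 3×5 + 3×2 + 2×2 = 36. Result: [34, 31, 41, 26, 36]

[34, 31, 41, 26, 36]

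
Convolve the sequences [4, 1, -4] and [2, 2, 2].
y[0] = 4×2 = 8; y[1] = 4×2 + 1×2 = 10; y[2] = 4×2 + 1×2 + -4×2 = 2; y[3] = 1×2 + -4×2 = -6; y[4] = -4×2 = -8

[8, 10, 2, -6, -8]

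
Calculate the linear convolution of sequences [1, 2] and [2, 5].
y[0] = 1×2 = 2; y[1] = 1×5 + 2×2 = 9; y[2] = 2×5 = 10

[2, 9, 10]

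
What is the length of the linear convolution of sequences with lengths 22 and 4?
Linear/full convolution length: m + n - 1 = 22 + 4 - 1 = 25

25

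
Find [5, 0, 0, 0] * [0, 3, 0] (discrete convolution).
y[0] = 5×0 = 0; y[1] = 5×3 + 0×0 = 15; y[2] = 5×0 + 0×3 + 0×0 = 0; y[3] = 0×0 + 0×3 + 0×0 = 0; y[4] = 0×0 + 0×3 = 0; y[5] = 0×0 = 0

[0, 15, 0, 0, 0, 0]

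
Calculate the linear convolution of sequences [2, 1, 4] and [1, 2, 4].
y[0] = 2×1 = 2; y[1] = 2×2 + 1×1 = 5; y[2] = 2×4 + 1×2 + 4×1 = 14; y[3] = 1×4 + 4×2 = 12; y[4] = 4×4 = 16

[2, 5, 14, 12, 16]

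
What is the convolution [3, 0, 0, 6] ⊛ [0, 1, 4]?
y[0] = 3×0 = 0; y[1] = 3×1 + 0×0 = 3; y[2] = 3×4 + 0×1 + 0×0 = 12; y[3] = 0×4 + 0×1 + 6×0 = 0; y[4] = 0×4 + 6×1 = 6; y[5] = 6×4 = 24

[0, 3, 12, 0, 6, 24]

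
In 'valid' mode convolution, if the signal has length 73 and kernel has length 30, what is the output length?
'Valid' mode counts only positions where the kernel fully overlaps the signal: m - n + 1 = 73 - 30 + 1 = 44

44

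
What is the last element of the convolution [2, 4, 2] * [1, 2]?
Use y[k] = Σ_i a[i]·b[k-i] at k=3. y[3] = 2×2 = 4

4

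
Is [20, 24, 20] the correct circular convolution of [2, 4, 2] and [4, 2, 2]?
Recompute circular convolution of [2, 4, 2] and [4, 2, 2]: y[0] = 2×4 + 4×2 + 2×2 = 20; y[1] = 2×2 + 4×4 + 2×2 = 24; y[2] = 2×2 + 4×2 + 2×4 = 20 → [20, 24, 20]. Given [20, 24, 20] matches, so answer: Yes

Yes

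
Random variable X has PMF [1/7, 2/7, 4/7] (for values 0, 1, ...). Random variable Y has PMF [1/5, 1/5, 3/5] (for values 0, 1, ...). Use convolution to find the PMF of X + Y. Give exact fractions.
P(X+Y=k) = Σ_i P(X=i)·P(Y=k-i) — a convolution of [1/7, 2/7, 4/7] and [1/5, 1/5, 3/5]. P(X+Y=0) = (1/7)×(1/5) = 1/35; P(X+Y=1) = (1/7)×(1/5) + (2/7)×(1/5) = 1/35 + 2/35 = 3/35; P(X+Y=2) = (1/7)×(3/5) + (2/7)×(1/5) + (4/7)×(1/5) = 3/35 + 2/35 + 4/35 = 9/35; P(X+Y=3) = (2/7)×(3/5) + (4/7)×(1/5) = 6/35 + 4/35 = 2/7; P(X+Y=4) = (4/7)×(3/5) = 12/35. PMF: [1/35, 3/35, 9/35, 2/7, 12/35] (sums to 1 ✓)

[1/35, 3/35, 9/35, 2/7, 12/35]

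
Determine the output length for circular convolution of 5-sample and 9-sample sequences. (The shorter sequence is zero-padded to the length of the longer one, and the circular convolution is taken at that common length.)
Circular convolution (zero-padding the shorter input) has length max(m, n) = max(5, 9) = 9

9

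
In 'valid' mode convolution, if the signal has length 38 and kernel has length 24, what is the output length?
'Valid' mode counts only positions where the kernel fully overlaps the signal: m - n + 1 = 38 - 24 + 1 = 15

15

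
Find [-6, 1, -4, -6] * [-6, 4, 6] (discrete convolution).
y[0] = -6×-6 = 36; y[1] = -6×4 + 1×-6 = -30; y[2] = -6×6 + 1×4 + -4×-6 = -8; y[3] = 1×6 + -4×4 + -6×-6 = 26; y[4] = -4×6 + -6×4 = -48; y[5] = -6×6 = -36

[36, -30, -8, 26, -48, -36]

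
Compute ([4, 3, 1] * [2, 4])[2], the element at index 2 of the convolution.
Use y[k] = Σ_i a[i]·b[k-i] at k=2. y[2] = 3×4 + 1×2 = 14

14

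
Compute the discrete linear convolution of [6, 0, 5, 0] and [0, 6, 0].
y[0] = 6×0 = 0; y[1] = 6×6 + 0×0 = 36; y[2] = 6×0 + 0×6 + 5×0 = 0; y[3] = 0×0 + 5×6 + 0×0 = 30; y[4] = 5×0 + 0×6 = 0; y[5] = 0×0 = 0

[0, 36, 0, 30, 0, 0]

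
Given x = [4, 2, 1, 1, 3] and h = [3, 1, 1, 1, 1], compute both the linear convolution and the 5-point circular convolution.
Linear: y_lin[0] = 4×3 = 12; y_lin[1] = 4×1 + 2×3 = 10; y_lin[2] = 4×1 + 2×1 + 1×3 = 9; y_lin[3] = 4×1 + 2×1 + 1×1 + 1×3 = 10; y_lin[4] = 4×1 + 2×1 + 1×1 + 1×1 + 3×3 = 17; y_lin[5] = 2×1 + 1×1 + 1×1 + 3×1 = 7; y_lin[6] = 1×1 + 1×1 + 3×1 = 5; y_lin[7] = 1×1 + 3×1 = 4; y_lin[8] = 3×1 = 3 → [12, 10, 9, 10, 17, 7, 5, 4, 3]. Circular (length 5): y[0] = 4×3 + 2×1 + 1×1 + 1×1 + 3×1 = 19; y[1] = 4×1 + 2×3 + 1×1 + 1×1 + 3×1 = 15; y[2] = 4×1 + 2×1 + 1×3 + 1×1 + 3×1 = 13; y[3] = 4×1 + 2×1 + 1×1 + 1×3 + 3×1 = 13; y[4] = 4×1 + 2×1 + 1×1 + 1×1 + 3×3 = 17 → [19, 15, 13, 13, 17]

Linear: [12, 10, 9, 10, 17, 7, 5, 4, 3], Circular: [19, 15, 13, 13, 17]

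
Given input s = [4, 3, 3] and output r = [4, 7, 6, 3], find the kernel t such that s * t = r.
Output length 4 = len(s) + len(t) - 1 ⇒ len(t) = 2. Solve t forward using t[k] = (r[k] - Σ_{i≥1} s[i]·t[k-i]) / s[0]: t[0] = r[0] / s[0] = 4 / 4 = 1; t[1] = (r[1] - 3×1) / s[0] = (7 - 3×1) / 4 = 1. So t = [1, 1]. Forward-check [4, 3, 3] * [1, 1]: r[0] = 4×1 = 4; r[1] = 4×1 + 3×1 = 7; r[2] = 3×1 + 3×1 = 6; r[3] = 3×1 = 3 → [4, 7, 6, 3] ✓

[1, 1]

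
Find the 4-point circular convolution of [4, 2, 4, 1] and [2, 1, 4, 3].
Use y[k] = Σ_j x[j]·h[(k-j) mod 4]. y[0] = 4×2 + 2×3 + 4×4 + 1×1 = 31; y[1] = 4×1 + 2×2 + 4×3 + 1×4 = 24; y[2] = 4×4 + 2×1 + 4×2 + 1×3 = 29; y[3] = 4×3 + 2×4 + 4×1 + 1×2 = 26. Result: [31, 24, 29, 26]

[31, 24, 29, 26]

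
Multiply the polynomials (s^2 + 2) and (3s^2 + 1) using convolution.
Ascending coefficients: a = [2, 0, 1], b = [1, 0, 3]. c[0] = 2×1 = 2; c[1] = 2×0 + 0×1 = 0; c[2] = 2×3 + 0×0 + 1×1 = 7; c[3] = 0×3 + 1×0 = 0; c[4] = 1×3 = 3. Result coefficients: [2, 0, 7, 0, 3] → 3s^4 + 7s^2 + 2

3s^4 + 7s^2 + 2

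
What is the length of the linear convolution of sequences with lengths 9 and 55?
Linear/full convolution length: m + n - 1 = 9 + 55 - 1 = 63

63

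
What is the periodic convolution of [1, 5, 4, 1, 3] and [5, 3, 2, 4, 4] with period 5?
Use y[k] = Σ_j x[j]·h[(k-j) mod 5]. y[0] = 1×5 + 5×4 + 4×4 + 1×2 + 3×3 = 52; y[1] = 1×3 + 5×5 + 4×4 + 1×4 + 3×2 = 54; y[2] = 1×2 + 5×3 + 4×5 + 1×4 + 3×4 = 53; y[3] = 1×4 + 5×2 + 4×3 + 1×5 + 3×4 = 43; y[4] = 1×4 + 5×4 + 4×2 + 1×3 + 3×5 = 50. Result: [52, 54, 53, 43, 50]

[52, 54, 53, 43, 50]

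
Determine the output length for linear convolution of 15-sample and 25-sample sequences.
Linear/full convolution length: m + n - 1 = 15 + 25 - 1 = 39

39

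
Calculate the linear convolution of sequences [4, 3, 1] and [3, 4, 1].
y[0] = 4×3 = 12; y[1] = 4×4 + 3×3 = 25; y[2] = 4×1 + 3×4 + 1×3 = 19; y[3] = 3×1 + 1×4 = 7; y[4] = 1×1 = 1

[12, 25, 19, 7, 1]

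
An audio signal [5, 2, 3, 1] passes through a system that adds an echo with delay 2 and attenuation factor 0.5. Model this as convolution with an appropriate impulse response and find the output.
Direct-path + delayed-attenuated-path model → impulse response h = [1, 0, 0.5] (1 at lag 0, 0.5 at lag 2). Output y[n] = x[n] + 0.5·x[n - 2] (with x[n] = 0 outside 0..3): y[0] = 5 + 0.5×0 = 5; y[1] = 2 + 0.5×0 = 2; y[2] = 3 + 0.5×5 = 5.5; y[3] = 1 + 0.5×2 = 2.0; y[4] = 0 + 0.5×3 = 1.5; y[5] = 0 + 0.5×1 = 0.5. So y = [5, 2, 5.5, 2.0, 1.5, 0.5]

[5, 2, 5.5, 2.0, 1.5, 0.5]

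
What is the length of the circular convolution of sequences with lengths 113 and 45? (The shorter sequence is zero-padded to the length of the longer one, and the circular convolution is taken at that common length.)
Circular convolution (zero-padding the shorter input) has length max(m, n) = max(113, 45) = 113

113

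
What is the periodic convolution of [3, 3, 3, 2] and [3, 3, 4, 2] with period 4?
Use y[k] = Σ_j s[j]·t[(k-j) mod 4]. y[0] = 3×3 + 3×2 + 3×4 + 2×3 = 33; y[1] = 3×3 + 3×3 + 3×2 + 2×4 = 32; y[2] = 3×4 + 3×3 + 3×3 + 2×2 = 34; y[3] = 3×2 + 3×4 + 3×3 + 2×3 = 33. Result: [33, 32, 34, 33]

[33, 32, 34, 33]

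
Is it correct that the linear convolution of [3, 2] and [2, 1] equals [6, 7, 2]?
Recompute linear convolution of [3, 2] and [2, 1]: y[0] = 3×2 = 6; y[1] = 3×1 + 2×2 = 7; y[2] = 2×1 = 2 → [6, 7, 2]. Given [6, 7, 2] matches, so answer: Yes

Yes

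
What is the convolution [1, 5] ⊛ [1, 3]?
y[0] = 1×1 = 1; y[1] = 1×3 + 5×1 = 8; y[2] = 5×3 = 15

[1, 8, 15]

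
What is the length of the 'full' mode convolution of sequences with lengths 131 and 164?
Linear/full convolution length: m + n - 1 = 131 + 164 - 1 = 294

294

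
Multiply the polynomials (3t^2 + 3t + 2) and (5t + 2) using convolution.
Ascending coefficients: a = [2, 3, 3], b = [2, 5]. c[0] = 2×2 = 4; c[1] = 2×5 + 3×2 = 16; c[2] = 3×5 + 3×2 = 21; c[3] = 3×5 = 15. Result coefficients: [4, 16, 21, 15] → 15t^3 + 21t^2 + 16t + 4

15t^3 + 21t^2 + 16t + 4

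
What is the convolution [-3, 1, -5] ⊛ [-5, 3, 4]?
y[0] = -3×-5 = 15; y[1] = -3×3 + 1×-5 = -14; y[2] = -3×4 + 1×3 + -5×-5 = 16; y[3] = 1×4 + -5×3 = -11; y[4] = -5×4 = -20

[15, -14, 16, -11, -20]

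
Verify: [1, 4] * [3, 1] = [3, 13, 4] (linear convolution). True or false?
Recompute linear convolution of [1, 4] and [3, 1]: y[0] = 1×3 = 3; y[1] = 1×1 + 4×3 = 13; y[2] = 4×1 = 4 → [3, 13, 4]. Given [3, 13, 4] matches, so answer: Yes

Yes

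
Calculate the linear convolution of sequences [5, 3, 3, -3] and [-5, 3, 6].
y[0] = 5×-5 = -25; y[1] = 5×3 + 3×-5 = 0; y[2] = 5×6 + 3×3 + 3×-5 = 24; y[3] = 3×6 + 3×3 + -3×-5 = 42; y[4] = 3×6 + -3×3 = 9; y[5] = -3×6 = -18

[-25, 0, 24, 42, 9, -18]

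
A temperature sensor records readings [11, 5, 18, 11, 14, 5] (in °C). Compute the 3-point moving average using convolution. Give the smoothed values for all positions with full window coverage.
3-point moving average kernel = [1, 1, 1]. Apply in 'valid' mode (full window coverage): avg[0] = (11 + 5 + 18) / 3 = 11.33; avg[1] = (5 + 18 + 11) / 3 = 11.33; avg[2] = (18 + 11 + 14) / 3 = 14.33; avg[3] = (11 + 14 + 5) / 3 = 10.0. Smoothed values: [11.33, 11.33, 14.33, 10.0]

[11.33, 11.33, 14.33, 10.0]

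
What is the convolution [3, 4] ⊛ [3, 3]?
y[0] = 3×3 = 9; y[1] = 3×3 + 4×3 = 21; y[2] = 4×3 = 12

[9, 21, 12]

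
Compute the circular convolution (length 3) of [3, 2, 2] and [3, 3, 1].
Use y[k] = Σ_j u[j]·v[(k-j) mod 3]. y[0] = 3×3 + 2×1 + 2×3 = 17; y[1] = 3×3 + 2×3 + 2×1 = 17; y[2] = 3×1 + 2×3 + 2×3 = 15. Result: [17, 17, 15]

[17, 17, 15]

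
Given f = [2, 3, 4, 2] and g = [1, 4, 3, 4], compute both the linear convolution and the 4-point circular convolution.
Linear: y_lin[0] = 2×1 = 2; y_lin[1] = 2×4 + 3×1 = 11; y_lin[2] = 2×3 + 3×4 + 4×1 = 22; y_lin[3] = 2×4 + 3×3 + 4×4 + 2×1 = 35; y_lin[4] = 3×4 + 4×3 + 2×4 = 32; y_lin[5] = 4×4 + 2×3 = 22; y_lin[6] = 2×4 = 8 → [2, 11, 22, 35, 32, 22, 8]. Circular (length 4): y[0] = 2×1 + 3×4 + 4×3 + 2×4 = 34; y[1] = 2×4 + 3×1 + 4×4 + 2×3 = 33; y[2] = 2×3 + 3×4 + 4×1 + 2×4 = 30; y[3] = 2×4 + 3×3 + 4×4 + 2×1 = 35 → [34, 33, 30, 35]

Linear: [2, 11, 22, 35, 32, 22, 8], Circular: [34, 33, 30, 35]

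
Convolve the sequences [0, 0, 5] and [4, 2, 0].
y[0] = 0×4 = 0; y[1] = 0×2 + 0×4 = 0; y[2] = 0×0 + 0×2 + 5×4 = 20; y[3] = 0×0 + 5×2 = 10; y[4] = 5×0 = 0

[0, 0, 20, 10, 0]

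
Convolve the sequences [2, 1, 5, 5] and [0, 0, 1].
y[0] = 2×0 = 0; y[1] = 2×0 + 1×0 = 0; y[2] = 2×1 + 1×0 + 5×0 = 2; y[3] = 1×1 + 5×0 + 5×0 = 1; y[4] = 5×1 + 5×0 = 5; y[5] = 5×1 = 5

[0, 0, 2, 1, 5, 5]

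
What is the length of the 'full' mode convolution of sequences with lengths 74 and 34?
Linear/full convolution length: m + n - 1 = 74 + 34 - 1 = 107

107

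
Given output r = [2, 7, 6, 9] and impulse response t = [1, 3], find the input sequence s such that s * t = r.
Deconvolve r=[2, 7, 6, 9] by t=[1, 3]. Since t[0]=1, solve forward: s[0] = r[0] / 1 = 2; s[1] = (r[1] - 2×3) / 1 = 1; s[2] = (r[2] - 1×3) / 1 = 3. So s = [2, 1, 3]. Check by forward convolution: r[0] = 2×1 = 2; r[1] = 2×3 + 1×1 = 7; r[2] = 1×3 + 3×1 = 6; r[3] = 3×3 = 9

[2, 1, 3]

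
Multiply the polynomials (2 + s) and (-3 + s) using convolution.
Ascending coefficients: a = [2, 1], b = [-3, 1]. c[0] = 2×-3 = -6; c[1] = 2×1 + 1×-3 = -1; c[2] = 1×1 = 1. Result coefficients: [-6, -1, 1] → -6 - s + s^2

-6 - s + s^2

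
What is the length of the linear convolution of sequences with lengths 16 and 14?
Linear/full convolution length: m + n - 1 = 16 + 14 - 1 = 29

29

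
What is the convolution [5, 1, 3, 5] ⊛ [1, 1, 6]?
y[0] = 5×1 = 5; y[1] = 5×1 + 1×1 = 6; y[2] = 5×6 + 1×1 + 3×1 = 34; y[3] = 1×6 + 3×1 + 5×1 = 14; y[4] = 3×6 + 5×1 = 23; y[5] = 5×6 = 30

[5, 6, 34, 14, 23, 30]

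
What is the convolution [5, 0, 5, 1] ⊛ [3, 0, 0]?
y[0] = 5×3 = 15; y[1] = 5×0 + 0×3 = 0; y[2] = 5×0 + 0×0 + 5×3 = 15; y[3] = 0×0 + 5×0 + 1×3 = 3; y[4] = 5×0 + 1×0 = 0; y[5] = 1×0 = 0

[15, 0, 15, 3, 0, 0]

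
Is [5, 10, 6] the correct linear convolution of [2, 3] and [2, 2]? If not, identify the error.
Recompute linear convolution of [2, 3] and [2, 2]: y[0] = 2×2 = 4; y[1] = 2×2 + 3×2 = 10; y[2] = 3×2 = 6 → [4, 10, 6]. Compare to given [5, 10, 6]: they differ at index 0: given 5, correct 4, so answer: No

No. Error at index 0: given 5, correct 4.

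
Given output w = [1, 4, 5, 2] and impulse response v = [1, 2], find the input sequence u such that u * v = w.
Deconvolve w=[1, 4, 5, 2] by v=[1, 2]. Since v[0]=1, solve forward: u[0] = w[0] / 1 = 1; u[1] = (w[1] - 1×2) / 1 = 2; u[2] = (w[2] - 2×2) / 1 = 1. So u = [1, 2, 1]. Check by forward convolution: w[0] = 1×1 = 1; w[1] = 1×2 + 2×1 = 4; w[2] = 2×2 + 1×1 = 5; w[3] = 1×2 = 2

[1, 2, 1]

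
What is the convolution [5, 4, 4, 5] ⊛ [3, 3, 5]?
y[0] = 5×3 = 15; y[1] = 5×3 + 4×3 = 27; y[2] = 5×5 + 4×3 + 4×3 = 49; y[3] = 4×5 + 4×3 + 5×3 = 47; y[4] = 4×5 + 5×3 = 35; y[5] = 5×5 = 25

[15, 27, 49, 47, 35, 25]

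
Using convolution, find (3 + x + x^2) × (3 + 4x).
Ascending coefficients: a = [3, 1, 1], b = [3, 4]. c[0] = 3×3 = 9; c[1] = 3×4 + 1×3 = 15; c[2] = 1×4 + 1×3 = 7; c[3] = 1×4 = 4. Result coefficients: [9, 15, 7, 4] → 9 + 15x + 7x^2 + 4x^3

9 + 15x + 7x^2 + 4x^3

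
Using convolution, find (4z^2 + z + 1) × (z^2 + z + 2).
Ascending coefficients: a = [1, 1, 4], b = [2, 1, 1]. c[0] = 1×2 = 2; c[1] = 1×1 + 1×2 = 3; c[2] = 1×1 + 1×1 + 4×2 = 10; c[3] = 1×1 + 4×1 = 5; c[4] = 4×1 = 4. Result coefficients: [2, 3, 10, 5, 4] → 4z^4 + 5z^3 + 10z^2 + 3z + 2

4z^4 + 5z^3 + 10z^2 + 3z + 2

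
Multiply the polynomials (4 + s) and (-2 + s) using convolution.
Ascending coefficients: a = [4, 1], b = [-2, 1]. c[0] = 4×-2 = -8; c[1] = 4×1 + 1×-2 = 2; c[2] = 1×1 = 1. Result coefficients: [-8, 2, 1] → -8 + 2s + s^2

-8 + 2s + s^2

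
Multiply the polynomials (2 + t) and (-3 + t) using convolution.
Ascending coefficients: a = [2, 1], b = [-3, 1]. c[0] = 2×-3 = -6; c[1] = 2×1 + 1×-3 = -1; c[2] = 1×1 = 1. Result coefficients: [-6, -1, 1] → -6 - t + t^2

-6 - t + t^2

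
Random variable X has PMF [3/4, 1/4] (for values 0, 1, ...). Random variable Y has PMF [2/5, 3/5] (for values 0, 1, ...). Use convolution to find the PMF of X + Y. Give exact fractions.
P(X+Y=k) = Σ_i P(X=i)·P(Y=k-i) — a convolution of [3/4, 1/4] and [2/5, 3/5]. P(X+Y=0) = (3/4)×(2/5) = 3/10; P(X+Y=1) = (3/4)×(3/5) + (1/4)×(2/5) = 9/20 + 1/10 = 11/20; P(X+Y=2) = (1/4)×(3/5) = 3/20. PMF: [3/10, 11/20, 3/20] (sums to 1 ✓)

[3/10, 11/20, 3/20]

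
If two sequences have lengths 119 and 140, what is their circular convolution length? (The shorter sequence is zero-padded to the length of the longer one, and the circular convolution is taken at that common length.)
Circular convolution (zero-padding the shorter input) has length max(m, n) = max(119, 140) = 140

140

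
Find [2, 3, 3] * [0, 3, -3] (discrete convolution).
y[0] = 2×0 = 0; y[1] = 2×3 + 3×0 = 6; y[2] = 2×-3 + 3×3 + 3×0 = 3; y[3] = 3×-3 + 3×3 = 0; y[4] = 3×-3 = -9

[0, 6, 3, 0, -9]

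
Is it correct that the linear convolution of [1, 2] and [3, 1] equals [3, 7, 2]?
Recompute linear convolution of [1, 2] and [3, 1]: y[0] = 1×3 = 3; y[1] = 1×1 + 2×3 = 7; y[2] = 2×1 = 2 → [3, 7, 2]. Given [3, 7, 2] matches, so answer: Yes

Yes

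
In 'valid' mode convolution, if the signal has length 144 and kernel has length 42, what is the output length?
'Valid' mode counts only positions where the kernel fully overlaps the signal: m - n + 1 = 144 - 42 + 1 = 103

103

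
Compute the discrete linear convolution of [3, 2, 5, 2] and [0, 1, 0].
y[0] = 3×0 = 0; y[1] = 3×1 + 2×0 = 3; y[2] = 3×0 + 2×1 + 5×0 = 2; y[3] = 2×0 + 5×1 + 2×0 = 5; y[4] = 5×0 + 2×1 = 2; y[5] = 2×0 = 0

[0, 3, 2, 5, 2, 0]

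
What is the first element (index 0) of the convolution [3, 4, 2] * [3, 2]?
Use y[k] = Σ_i a[i]·b[k-i] at k=0. y[0] = 3×3 = 9

9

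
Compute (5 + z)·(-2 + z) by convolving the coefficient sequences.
Ascending coefficients: a = [5, 1], b = [-2, 1]. c[0] = 5×-2 = -10; c[1] = 5×1 + 1×-2 = 3; c[2] = 1×1 = 1. Result coefficients: [-10, 3, 1] → -10 + 3z + z^2

-10 + 3z + z^2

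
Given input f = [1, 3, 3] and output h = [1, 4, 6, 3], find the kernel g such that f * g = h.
Output length 4 = len(f) + len(g) - 1 ⇒ len(g) = 2. Solve g forward using g[k] = (h[k] - Σ_{i≥1} f[i]·g[k-i]) / f[0]: g[0] = h[0] / f[0] = 1 / 1 = 1; g[1] = (h[1] - 3×1) / f[0] = (4 - 3×1) / 1 = 1. So g = [1, 1]. Forward-check [1, 3, 3] * [1, 1]: h[0] = 1×1 = 1; h[1] = 1×1 + 3×1 = 4; h[2] = 3×1 + 3×1 = 6; h[3] = 3×1 = 3 → [1, 4, 6, 3] ✓

[1, 1]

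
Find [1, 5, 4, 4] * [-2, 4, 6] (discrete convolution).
y[0] = 1×-2 = -2; y[1] = 1×4 + 5×-2 = -6; y[2] = 1×6 + 5×4 + 4×-2 = 18; y[3] = 5×6 + 4×4 + 4×-2 = 38; y[4] = 4×6 + 4×4 = 40; y[5] = 4×6 = 24

[-2, -6, 18, 38, 40, 24]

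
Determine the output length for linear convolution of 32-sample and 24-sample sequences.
Linear/full convolution length: m + n - 1 = 32 + 24 - 1 = 55

55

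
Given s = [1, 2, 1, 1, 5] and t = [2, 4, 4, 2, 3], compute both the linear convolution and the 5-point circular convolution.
Linear: y_lin[0] = 1×2 = 2; y_lin[1] = 1×4 + 2×2 = 8; y_lin[2] = 1×4 + 2×4 + 1×2 = 14; y_lin[3] = 1×2 + 2×4 + 1×4 + 1×2 = 16; y_lin[4] = 1×3 + 2×2 + 1×4 + 1×4 + 5×2 = 25; y_lin[5] = 2×3 + 1×2 + 1×4 + 5×4 = 32; y_lin[6] = 1×3 + 1×2 + 5×4 = 25; y_lin[7] = 1×3 + 5×2 = 13; y_lin[8] = 5×3 = 15 → [2, 8, 14, 16, 25, 32, 25, 13, 15]. Circular (length 5): y[0] = 1×2 + 2×3 + 1×2 + 1×4 + 5×4 = 34; y[1] = 1×4 + 2×2 + 1×3 + 1×2 + 5×4 = 33; y[2] = 1×4 + 2×4 + 1×2 + 1×3 + 5×2 = 27; y[3] = 1×2 + 2×4 + 1×4 + 1×2 + 5×3 = 31; y[4] = 1×3 + 2×2 + 1×4 + 1×4 + 5×2 = 25 → [34, 33, 27, 31, 25]

Linear: [2, 8, 14, 16, 25, 32, 25, 13, 15], Circular: [34, 33, 27, 31, 25]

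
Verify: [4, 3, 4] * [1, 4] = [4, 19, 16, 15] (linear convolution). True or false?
Recompute linear convolution of [4, 3, 4] and [1, 4]: y[0] = 4×1 = 4; y[1] = 4×4 + 3×1 = 19; y[2] = 3×4 + 4×1 = 16; y[3] = 4×4 = 16 → [4, 19, 16, 16]. Compare to given [4, 19, 16, 15]: they differ at index 3: given 15, correct 16, so answer: No

No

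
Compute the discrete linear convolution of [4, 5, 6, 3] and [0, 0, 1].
y[0] = 4×0 = 0; y[1] = 4×0 + 5×0 = 0; y[2] = 4×1 + 5×0 + 6×0 = 4; y[3] = 5×1 + 6×0 + 3×0 = 5; y[4] = 6×1 + 3×0 = 6; y[5] = 3×1 = 3

[0, 0, 4, 5, 6, 3]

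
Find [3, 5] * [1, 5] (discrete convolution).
y[0] = 3×1 = 3; y[1] = 3×5 + 5×1 = 20; y[2] = 5×5 = 25

[3, 20, 25]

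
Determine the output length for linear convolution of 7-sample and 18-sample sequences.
Linear/full convolution length: m + n - 1 = 7 + 18 - 1 = 24

24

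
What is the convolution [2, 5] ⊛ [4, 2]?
y[0] = 2×4 = 8; y[1] = 2×2 + 5×4 = 24; y[2] = 5×2 = 10

[8, 24, 10]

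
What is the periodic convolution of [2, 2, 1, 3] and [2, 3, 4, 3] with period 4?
Use y[k] = Σ_j x[j]·h[(k-j) mod 4]. y[0] = 2×2 + 2×3 + 1×4 + 3×3 = 23; y[1] = 2×3 + 2×2 + 1×3 + 3×4 = 25; y[2] = 2×4 + 2×3 + 1×2 + 3×3 = 25; y[3] = 2×3 + 2×4 + 1×3 + 3×2 = 23. Result: [23, 25, 25, 23]

[23, 25, 25, 23]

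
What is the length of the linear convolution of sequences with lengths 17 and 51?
Linear/full convolution length: m + n - 1 = 17 + 51 - 1 = 67

67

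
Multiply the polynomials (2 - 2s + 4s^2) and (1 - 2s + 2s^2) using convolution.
Ascending coefficients: a = [2, -2, 4], b = [1, -2, 2]. c[0] = 2×1 = 2; c[1] = 2×-2 + -2×1 = -6; c[2] = 2×2 + -2×-2 + 4×1 = 12; c[3] = -2×2 + 4×-2 = -12; c[4] = 4×2 = 8. Result coefficients: [2, -6, 12, -12, 8] → 2 - 6s + 12s^2 - 12s^3 + 8s^4

2 - 6s + 12s^2 - 12s^3 + 8s^4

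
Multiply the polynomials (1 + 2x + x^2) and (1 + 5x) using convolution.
Ascending coefficients: a = [1, 2, 1], b = [1, 5]. c[0] = 1×1 = 1; c[1] = 1×5 + 2×1 = 7; c[2] = 2×5 + 1×1 = 11; c[3] = 1×5 = 5. Result coefficients: [1, 7, 11, 5] → 1 + 7x + 11x^2 + 5x^3

1 + 7x + 11x^2 + 5x^3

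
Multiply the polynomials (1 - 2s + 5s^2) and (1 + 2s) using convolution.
Ascending coefficients: a = [1, -2, 5], b = [1, 2]. c[0] = 1×1 = 1; c[1] = 1×2 + -2×1 = 0; c[2] = -2×2 + 5×1 = 1; c[3] = 5×2 = 10. Result coefficients: [1, 0, 1, 10] → 1 + s^2 + 10s^3

1 + s^2 + 10s^3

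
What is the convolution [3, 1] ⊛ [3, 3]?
y[0] = 3×3 = 9; y[1] = 3×3 + 1×3 = 12; y[2] = 1×3 = 3

[9, 12, 3]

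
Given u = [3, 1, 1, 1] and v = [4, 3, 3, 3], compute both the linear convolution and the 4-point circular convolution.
Linear: y_lin[0] = 3×4 = 12; y_lin[1] = 3×3 + 1×4 = 13; y_lin[2] = 3×3 + 1×3 + 1×4 = 16; y_lin[3] = 3×3 + 1×3 + 1×3 + 1×4 = 19; y_lin[4] = 1×3 + 1×3 + 1×3 = 9; y_lin[5] = 1×3 + 1×3 = 6; y_lin[6] = 1×3 = 3 → [12, 13, 16, 19, 9, 6, 3]. Circular (length 4): y[0] = 3×4 + 1×3 + 1×3 + 1×3 = 21; y[1] = 3×3 + 1×4 + 1×3 + 1×3 = 19; y[2] = 3×3 + 1×3 + 1×4 + 1×3 = 19; y[3] = 3×3 + 1×3 + 1×3 + 1×4 = 19 → [21, 19, 19, 19]

Linear: [12, 13, 16, 19, 9, 6, 3], Circular: [21, 19, 19, 19]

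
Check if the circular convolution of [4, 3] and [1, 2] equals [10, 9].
Recompute circular convolution of [4, 3] and [1, 2]: y[0] = 4×1 + 3×2 = 10; y[1] = 4×2 + 3×1 = 11 → [10, 11]. Compare to given [10, 9]: they differ at index 1: given 9, correct 11, so answer: No

No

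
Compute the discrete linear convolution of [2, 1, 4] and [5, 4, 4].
y[0] = 2×5 = 10; y[1] = 2×4 + 1×5 = 13; y[2] = 2×4 + 1×4 + 4×5 = 32; y[3] = 1×4 + 4×4 = 20; y[4] = 4×4 = 16

[10, 13, 32, 20, 16]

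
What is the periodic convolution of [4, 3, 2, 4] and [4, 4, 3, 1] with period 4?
Use y[k] = Σ_j u[j]·v[(k-j) mod 4]. y[0] = 4×4 + 3×1 + 2×3 + 4×4 = 41; y[1] = 4×4 + 3×4 + 2×1 + 4×3 = 42; y[2] = 4×3 + 3×4 + 2×4 + 4×1 = 36; y[3] = 4×1 + 3×3 + 2×4 + 4×4 = 37. Result: [41, 42, 36, 37]

[41, 42, 36, 37]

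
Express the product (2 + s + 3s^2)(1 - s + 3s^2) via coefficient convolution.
Ascending coefficients: a = [2, 1, 3], b = [1, -1, 3]. c[0] = 2×1 = 2; c[1] = 2×-1 + 1×1 = -1; c[2] = 2×3 + 1×-1 + 3×1 = 8; c[3] = 1×3 + 3×-1 = 0; c[4] = 3×3 = 9. Result coefficients: [2, -1, 8, 0, 9] → 2 - s + 8s^2 + 9s^4

2 - s + 8s^2 + 9s^4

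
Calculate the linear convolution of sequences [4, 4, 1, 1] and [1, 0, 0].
y[0] = 4×1 = 4; y[1] = 4×0 + 4×1 = 4; y[2] = 4×0 + 4×0 + 1×1 = 1; y[3] = 4×0 + 1×0 + 1×1 = 1; y[4] = 1×0 + 1×0 = 0; y[5] = 1×0 = 0

[4, 4, 1, 1, 0, 0]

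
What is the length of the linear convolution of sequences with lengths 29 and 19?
Linear/full convolution length: m + n - 1 = 29 + 19 - 1 = 47

47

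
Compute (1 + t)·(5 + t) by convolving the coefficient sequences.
Ascending coefficients: a = [1, 1], b = [5, 1]. c[0] = 1×5 = 5; c[1] = 1×1 + 1×5 = 6; c[2] = 1×1 = 1. Result coefficients: [5, 6, 1] → 5 + 6t + t^2

5 + 6t + t^2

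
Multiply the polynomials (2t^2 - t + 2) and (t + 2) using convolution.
Ascending coefficients: a = [2, -1, 2], b = [2, 1]. c[0] = 2×2 = 4; c[1] = 2×1 + -1×2 = 0; c[2] = -1×1 + 2×2 = 3; c[3] = 2×1 = 2. Result coefficients: [4, 0, 3, 2] → 2t^3 + 3t^2 + 4

2t^3 + 3t^2 + 4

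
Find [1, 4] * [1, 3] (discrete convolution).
y[0] = 1×1 = 1; y[1] = 1×3 + 4×1 = 7; y[2] = 4×3 = 12

[1, 7, 12]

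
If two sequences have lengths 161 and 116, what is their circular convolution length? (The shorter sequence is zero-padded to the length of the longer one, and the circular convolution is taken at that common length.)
Circular convolution (zero-padding the shorter input) has length max(m, n) = max(161, 116) = 161

161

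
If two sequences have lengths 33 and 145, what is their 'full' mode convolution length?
Linear/full convolution length: m + n - 1 = 33 + 145 - 1 = 177

177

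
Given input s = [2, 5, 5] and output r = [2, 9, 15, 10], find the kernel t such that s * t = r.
Output length 4 = len(s) + len(t) - 1 ⇒ len(t) = 2. Solve t forward using t[k] = (r[k] - Σ_{i≥1} s[i]·t[k-i]) / s[0]: t[0] = r[0] / s[0] = 2 / 2 = 1; t[1] = (r[1] - 5×1) / s[0] = (9 - 5×1) / 2 = 2. So t = [1, 2]. Forward-check [2, 5, 5] * [1, 2]: r[0] = 2×1 = 2; r[1] = 2×2 + 5×1 = 9; r[2] = 5×2 + 5×1 = 15; r[3] = 5×2 = 10 → [2, 9, 15, 10] ✓

[1, 2]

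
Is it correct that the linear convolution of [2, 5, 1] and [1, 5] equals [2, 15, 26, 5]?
Recompute linear convolution of [2, 5, 1] and [1, 5]: y[0] = 2×1 = 2; y[1] = 2×5 + 5×1 = 15; y[2] = 5×5 + 1×1 = 26; y[3] = 1×5 = 5 → [2, 15, 26, 5]. Given [2, 15, 26, 5] matches, so answer: Yes

Yes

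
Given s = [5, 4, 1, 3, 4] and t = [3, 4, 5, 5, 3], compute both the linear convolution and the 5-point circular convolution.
Linear: y_lin[0] = 5×3 = 15; y_lin[1] = 5×4 + 4×3 = 32; y_lin[2] = 5×5 + 4×4 + 1×3 = 44; y_lin[3] = 5×5 + 4×5 + 1×4 + 3×3 = 58; y_lin[4] = 5×3 + 4×5 + 1×5 + 3×4 + 4×3 = 64; y_lin[5] = 4×3 + 1×5 + 3×5 + 4×4 = 48; y_lin[6] = 1×3 + 3×5 + 4×5 = 38; y_lin[7] = 3×3 + 4×5 = 29; y_lin[8] = 4×3 = 12 → [15, 32, 44, 58, 64, 48, 38, 29, 12]. Circular (length 5): y[0] = 5×3 + 4×3 + 1×5 + 3×5 + 4×4 = 63; y[1] = 5×4 + 4×3 + 1×3 + 3×5 + 4×5 = 70; y[2] = 5×5 + 4×4 + 1×3 + 3×3 + 4×5 = 73; y[3] = 5×5 + 4×5 + 1×4 + 3×3 + 4×3 = 70; y[4] = 5×3 + 4×5 + 1×5 + 3×4 + 4×3 = 64 → [63, 70, 73, 70, 64]

Linear: [15, 32, 44, 58, 64, 48, 38, 29, 12], Circular: [63, 70, 73, 70, 64]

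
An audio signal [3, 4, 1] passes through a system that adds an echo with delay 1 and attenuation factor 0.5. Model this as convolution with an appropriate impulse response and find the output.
Direct-path + delayed-attenuated-path model → impulse response h = [1, 0.5] (1 at lag 0, 0.5 at lag 1). Output y[n] = x[n] + 0.5·x[n - 1] (with x[n] = 0 outside 0..2): y[0] = 3 + 0.5×0 = 3; y[1] = 4 + 0.5×3 = 5.5; y[2] = 1 + 0.5×4 = 3.0; y[3] = 0 + 0.5×1 = 0.5. So y = [3, 5.5, 3.0, 0.5]

[3, 5.5, 3.0, 0.5]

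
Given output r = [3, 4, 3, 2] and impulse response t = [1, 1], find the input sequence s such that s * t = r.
Deconvolve r=[3, 4, 3, 2] by t=[1, 1]. Since t[0]=1, solve forward: s[0] = r[0] / 1 = 3; s[1] = (r[1] - 3×1) / 1 = 1; s[2] = (r[2] - 1×1) / 1 = 2. So s = [3, 1, 2]. Check by forward convolution: r[0] = 3×1 = 3; r[1] = 3×1 + 1×1 = 4; r[2] = 1×1 + 2×1 = 3; r[3] = 2×1 = 2

[3, 1, 2]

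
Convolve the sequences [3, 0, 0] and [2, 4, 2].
y[0] = 3×2 = 6; y[1] = 3×4 + 0×2 = 12; y[2] = 3×2 + 0×4 + 0×2 = 6; y[3] = 0×2 + 0×4 = 0; y[4] = 0×2 = 0

[6, 12, 6, 0, 0]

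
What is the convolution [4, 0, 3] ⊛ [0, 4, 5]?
y[0] = 4×0 = 0; y[1] = 4×4 + 0×0 = 16; y[2] = 4×5 + 0×4 + 3×0 = 20; y[3] = 0×5 + 3×4 = 12; y[4] = 3×5 = 15

[0, 16, 20, 12, 15]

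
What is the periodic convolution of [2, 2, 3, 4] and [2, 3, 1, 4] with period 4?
Use y[k] = Σ_j s[j]·t[(k-j) mod 4]. y[0] = 2×2 + 2×4 + 3×1 + 4×3 = 27; y[1] = 2×3 + 2×2 + 3×4 + 4×1 = 26; y[2] = 2×1 + 2×3 + 3×2 + 4×4 = 30; y[3] = 2×4 + 2×1 + 3×3 + 4×2 = 27. Result: [27, 26, 30, 27]

[27, 26, 30, 27]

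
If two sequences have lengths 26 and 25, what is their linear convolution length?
Linear/full convolution length: m + n - 1 = 26 + 25 - 1 = 50

50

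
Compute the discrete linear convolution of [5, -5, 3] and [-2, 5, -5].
y[0] = 5×-2 = -10; y[1] = 5×5 + -5×-2 = 35; y[2] = 5×-5 + -5×5 + 3×-2 = -56; y[3] = -5×-5 + 3×5 = 40; y[4] = 3×-5 = -15

[-10, 35, -56, 40, -15]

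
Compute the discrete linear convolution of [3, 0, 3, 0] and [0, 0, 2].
y[0] = 3×0 = 0; y[1] = 3×0 + 0×0 = 0; y[2] = 3×2 + 0×0 + 3×0 = 6; y[3] = 0×2 + 3×0 + 0×0 = 0; y[4] = 3×2 + 0×0 = 6; y[5] = 0×2 = 0

[0, 0, 6, 0, 6, 0]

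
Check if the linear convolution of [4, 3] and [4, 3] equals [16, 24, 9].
Recompute linear convolution of [4, 3] and [4, 3]: y[0] = 4×4 = 16; y[1] = 4×3 + 3×4 = 24; y[2] = 3×3 = 9 → [16, 24, 9]. Given [16, 24, 9] matches, so answer: Yes

Yes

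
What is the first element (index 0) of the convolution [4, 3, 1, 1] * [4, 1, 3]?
Use y[k] = Σ_i a[i]·b[k-i] at k=0. y[0] = 4×4 = 16

16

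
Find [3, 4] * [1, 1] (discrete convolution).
y[0] = 3×1 = 3; y[1] = 3×1 + 4×1 = 7; y[2] = 4×1 = 4

[3, 7, 4]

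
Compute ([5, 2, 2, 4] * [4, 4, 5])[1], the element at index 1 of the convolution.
Use y[k] = Σ_i a[i]·b[k-i] at k=1. y[1] = 5×4 + 2×4 = 28

28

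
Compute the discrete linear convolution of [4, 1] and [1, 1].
y[0] = 4×1 = 4; y[1] = 4×1 + 1×1 = 5; y[2] = 1×1 = 1

[4, 5, 1]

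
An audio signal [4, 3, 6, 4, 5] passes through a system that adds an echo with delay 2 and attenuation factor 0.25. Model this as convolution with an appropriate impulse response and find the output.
Direct-path + delayed-attenuated-path model → impulse response h = [1, 0, 0.25] (1 at lag 0, 0.25 at lag 2). Output y[n] = x[n] + 0.25·x[n - 2] (with x[n] = 0 outside 0..4): y[0] = 4 + 0.25×0 = 4; y[1] = 3 + 0.25×0 = 3; y[2] = 6 + 0.25×4 = 7.0; y[3] = 4 + 0.25×3 = 4.75; y[4] = 5 + 0.25×6 = 6.5; y[5] = 0 + 0.25×4 = 1.0; y[6] = 0 + 0.25×5 = 1.25. So y = [4, 3, 7.0, 4.75, 6.5, 1.0, 1.25]

[4, 3, 7.0, 4.75, 6.5, 1.0, 1.25]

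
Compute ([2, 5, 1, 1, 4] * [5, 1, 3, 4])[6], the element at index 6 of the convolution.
Use y[k] = Σ_i a[i]·b[k-i] at k=6. y[6] = 1×4 + 4×3 = 16

16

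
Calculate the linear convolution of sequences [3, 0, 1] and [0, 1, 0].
y[0] = 3×0 = 0; y[1] = 3×1 + 0×0 = 3; y[2] = 3×0 + 0×1 + 1×0 = 0; y[3] = 0×0 + 1×1 = 1; y[4] = 1×0 = 0

[0, 3, 0, 1, 0]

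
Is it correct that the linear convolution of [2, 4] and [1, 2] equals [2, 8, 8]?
Recompute linear convolution of [2, 4] and [1, 2]: y[0] = 2×1 = 2; y[1] = 2×2 + 4×1 = 8; y[2] = 4×2 = 8 → [2, 8, 8]. Given [2, 8, 8] matches, so answer: Yes

Yes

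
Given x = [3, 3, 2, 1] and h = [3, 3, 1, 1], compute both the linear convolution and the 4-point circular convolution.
Linear: y_lin[0] = 3×3 = 9; y_lin[1] = 3×3 + 3×3 = 18; y_lin[2] = 3×1 + 3×3 + 2×3 = 18; y_lin[3] = 3×1 + 3×1 + 2×3 + 1×3 = 15; y_lin[4] = 3×1 + 2×1 + 1×3 = 8; y_lin[5] = 2×1 + 1×1 = 3; y_lin[6] = 1×1 = 1 → [9, 18, 18, 15, 8, 3, 1]. Circular (length 4): y[0] = 3×3 + 3×1 + 2×1 + 1×3 = 17; y[1] = 3×3 + 3×3 + 2×1 + 1×1 = 21; y[2] = 3×1 + 3×3 + 2×3 + 1×1 = 19; y[3] = 3×1 + 3×1 + 2×3 + 1×3 = 15 → [17, 21, 19, 15]

Linear: [9, 18, 18, 15, 8, 3, 1], Circular: [17, 21, 19, 15]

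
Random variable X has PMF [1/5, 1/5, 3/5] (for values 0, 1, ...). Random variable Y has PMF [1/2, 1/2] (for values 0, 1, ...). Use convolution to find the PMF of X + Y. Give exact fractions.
P(X+Y=k) = Σ_i P(X=i)·P(Y=k-i) — a convolution of [1/5, 1/5, 3/5] and [1/2, 1/2]. P(X+Y=0) = (1/5)×(1/2) = 1/10; P(X+Y=1) = (1/5)×(1/2) + (1/5)×(1/2) = 1/10 + 1/10 = 1/5; P(X+Y=2) = (1/5)×(1/2) + (3/5)×(1/2) = 1/10 + 3/10 = 2/5; P(X+Y=3) = (3/5)×(1/2) = 3/10. PMF: [1/10, 1/5, 2/5, 3/10] (sums to 1 ✓)

[1/10, 1/5, 2/5, 3/10]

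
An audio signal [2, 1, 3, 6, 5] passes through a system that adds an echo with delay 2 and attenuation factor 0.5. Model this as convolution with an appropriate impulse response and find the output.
Direct-path + delayed-attenuated-path model → impulse response h = [1, 0, 0.5] (1 at lag 0, 0.5 at lag 2). Output y[n] = x[n] + 0.5·x[n - 2] (with x[n] = 0 outside 0..4): y[0] = 2 + 0.5×0 = 2; y[1] = 1 + 0.5×0 = 1; y[2] = 3 + 0.5×2 = 4.0; y[3] = 6 + 0.5×1 = 6.5; y[4] = 5 + 0.5×3 = 6.5; y[5] = 0 + 0.5×6 = 3.0; y[6] = 0 + 0.5×5 = 2.5. So y = [2, 1, 4.0, 6.5, 6.5, 3.0, 2.5]

[2, 1, 4.0, 6.5, 6.5, 3.0, 2.5]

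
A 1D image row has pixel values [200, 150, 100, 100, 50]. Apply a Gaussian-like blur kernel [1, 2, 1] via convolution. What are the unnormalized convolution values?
Convolve image row [200, 150, 100, 100, 50] with kernel [1, 2, 1]: y[0] = 200×1 = 200; y[1] = 200×2 + 150×1 = 550; y[2] = 200×1 + 150×2 + 100×1 = 600; y[3] = 150×1 + 100×2 + 100×1 = 450; y[4] = 100×1 + 100×2 + 50×1 = 350; y[5] = 100×1 + 50×2 = 200; y[6] = 50×1 = 50 → [200, 550, 600, 450, 350, 200, 50]. Normalization factor = sum(kernel) = 4.

[200, 550, 600, 450, 350, 200, 50]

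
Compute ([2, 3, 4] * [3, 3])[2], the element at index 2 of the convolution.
Use y[k] = Σ_i a[i]·b[k-i] at k=2. y[2] = 3×3 + 4×3 = 21

21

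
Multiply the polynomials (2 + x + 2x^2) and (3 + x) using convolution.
Ascending coefficients: a = [2, 1, 2], b = [3, 1]. c[0] = 2×3 = 6; c[1] = 2×1 + 1×3 = 5; c[2] = 1×1 + 2×3 = 7; c[3] = 2×1 = 2. Result coefficients: [6, 5, 7, 2] → 6 + 5x + 7x^2 + 2x^3

6 + 5x + 7x^2 + 2x^3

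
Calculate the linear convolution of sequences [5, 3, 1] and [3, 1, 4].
y[0] = 5×3 = 15; y[1] = 5×1 + 3×3 = 14; y[2] = 5×4 + 3×1 + 1×3 = 26; y[3] = 3×4 + 1×1 = 13; y[4] = 1×4 = 4

[15, 14, 26, 13, 4]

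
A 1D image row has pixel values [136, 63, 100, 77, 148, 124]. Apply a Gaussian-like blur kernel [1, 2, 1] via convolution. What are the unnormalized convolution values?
Convolve image row [136, 63, 100, 77, 148, 124] with kernel [1, 2, 1]: y[0] = 136×1 = 136; y[1] = 136×2 + 63×1 = 335; y[2] = 136×1 + 63×2 + 100×1 = 362; y[3] = 63×1 + 100×2 + 77×1 = 340; y[4] = 100×1 + 77×2 + 148×1 = 402; y[5] = 77×1 + 148×2 + 124×1 = 497; y[6] = 148×1 + 124×2 = 396; y[7] = 124×1 = 124 → [136, 335, 362, 340, 402, 497, 396, 124]. Normalization factor = sum(kernel) = 4.

[136, 335, 362, 340, 402, 497, 396, 124]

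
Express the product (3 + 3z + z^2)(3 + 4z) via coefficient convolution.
Ascending coefficients: a = [3, 3, 1], b = [3, 4]. c[0] = 3×3 = 9; c[1] = 3×4 + 3×3 = 21; c[2] = 3×4 + 1×3 = 15; c[3] = 1×4 = 4. Result coefficients: [9, 21, 15, 4] → 9 + 21z + 15z^2 + 4z^3

9 + 21z + 15z^2 + 4z^3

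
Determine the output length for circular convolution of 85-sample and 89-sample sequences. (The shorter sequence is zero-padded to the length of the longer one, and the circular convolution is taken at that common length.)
Circular convolution (zero-padding the shorter input) has length max(m, n) = max(85, 89) = 89

89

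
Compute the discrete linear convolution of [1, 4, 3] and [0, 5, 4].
y[0] = 1×0 = 0; y[1] = 1×5 + 4×0 = 5; y[2] = 1×4 + 4×5 + 3×0 = 24; y[3] = 4×4 + 3×5 = 31; y[4] = 3×4 = 12

[0, 5, 24, 31, 12]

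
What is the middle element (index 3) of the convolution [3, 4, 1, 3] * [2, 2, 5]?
Use y[k] = Σ_i a[i]·b[k-i] at k=3. y[3] = 4×5 + 1×2 + 3×2 = 28

28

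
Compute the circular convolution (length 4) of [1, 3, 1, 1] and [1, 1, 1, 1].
Use y[k] = Σ_j u[j]·v[(k-j) mod 4]. y[0] = 1×1 + 3×1 + 1×1 + 1×1 = 6; y[1] = 1×1 + 3×1 + 1×1 + 1×1 = 6; y[2] = 1×1 + 3×1 + 1×1 + 1×1 = 6; y[3] = 1×1 + 3×1 + 1×1 + 1×1 = 6. Result: [6, 6, 6, 6]

[6, 6, 6, 6]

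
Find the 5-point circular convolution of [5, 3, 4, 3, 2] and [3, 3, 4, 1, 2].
Use y[k] = Σ_j x[j]·h[(k-j) mod 5]. y[0] = 5×3 + 3×2 + 4×1 + 3×4 + 2×3 = 43; y[1] = 5×3 + 3×3 + 4×2 + 3×1 + 2×4 = 43; y[2] = 5×4 + 3×3 + 4×3 + 3×2 + 2×1 = 49; y[3] = 5×1 + 3×4 + 4×3 + 3×3 + 2×2 = 42; y[4] = 5×2 + 3×1 + 4×4 + 3×3 + 2×3 = 44. Result: [43, 43, 49, 42, 44]

[43, 43, 49, 42, 44]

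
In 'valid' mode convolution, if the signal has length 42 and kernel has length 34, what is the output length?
'Valid' mode counts only positions where the kernel fully overlaps the signal: m - n + 1 = 42 - 34 + 1 = 9

9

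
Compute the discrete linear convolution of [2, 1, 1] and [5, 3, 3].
y[0] = 2×5 = 10; y[1] = 2×3 + 1×5 = 11; y[2] = 2×3 + 1×3 + 1×5 = 14; y[3] = 1×3 + 1×3 = 6; y[4] = 1×3 = 3

[10, 11, 14, 6, 3]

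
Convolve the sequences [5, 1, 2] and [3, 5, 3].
y[0] = 5×3 = 15; y[1] = 5×5 + 1×3 = 28; y[2] = 5×3 + 1×5 + 2×3 = 26; y[3] = 1×3 + 2×5 = 13; y[4] = 2×3 = 6

[15, 28, 26, 13, 6]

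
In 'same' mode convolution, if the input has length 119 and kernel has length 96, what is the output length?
'Same' mode returns an output with the same length as the input: 119

119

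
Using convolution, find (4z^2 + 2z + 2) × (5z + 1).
Ascending coefficients: a = [2, 2, 4], b = [1, 5]. c[0] = 2×1 = 2; c[1] = 2×5 + 2×1 = 12; c[2] = 2×5 + 4×1 = 14; c[3] = 4×5 = 20. Result coefficients: [2, 12, 14, 20] → 20z^3 + 14z^2 + 12z + 2

20z^3 + 14z^2 + 12z + 2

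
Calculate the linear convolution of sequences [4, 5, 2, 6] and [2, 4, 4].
y[0] = 4×2 = 8; y[1] = 4×4 + 5×2 = 26; y[2] = 4×4 + 5×4 + 2×2 = 40; y[3] = 5×4 + 2×4 + 6×2 = 40; y[4] = 2×4 + 6×4 = 32; y[5] = 6×4 = 24

[8, 26, 40, 40, 32, 24]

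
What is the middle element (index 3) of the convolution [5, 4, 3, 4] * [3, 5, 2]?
Use y[k] = Σ_i a[i]·b[k-i] at k=3. y[3] = 4×2 + 3×5 + 4×3 = 35

35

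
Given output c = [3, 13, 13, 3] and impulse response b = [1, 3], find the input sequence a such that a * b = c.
Deconvolve c=[3, 13, 13, 3] by b=[1, 3]. Since b[0]=1, solve forward: a[0] = c[0] / 1 = 3; a[1] = (c[1] - 3×3) / 1 = 4; a[2] = (c[2] - 4×3) / 1 = 1. So a = [3, 4, 1]. Check by forward convolution: c[0] = 3×1 = 3; c[1] = 3×3 + 4×1 = 13; c[2] = 4×3 + 1×1 = 13; c[3] = 1×3 = 3

[3, 4, 1]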